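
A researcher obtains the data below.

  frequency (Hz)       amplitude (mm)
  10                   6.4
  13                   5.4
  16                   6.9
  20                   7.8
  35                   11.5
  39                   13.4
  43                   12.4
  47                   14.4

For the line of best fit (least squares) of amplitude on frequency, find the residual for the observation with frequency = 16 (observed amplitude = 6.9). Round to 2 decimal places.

-0.08

n = 8, Σx = 223, Σy = 78.2, Σxy = 2535.7, Σx² = 7729
Sxx = Σx² − (Σx)²/n = 7729 − 6216.125 = 1512.875
Sxy = Σxy − (Σx)(Σy)/n = 2535.7 − 2179.825 = 355.875
b = Sxy/Sxx = 355.875/1512.875 = 0.235231
a = ȳ − b·x̄ = 9.775 − 0.235231·27.875 = 3.217938
ŷ(16) = 3.217938 + 0.235231·16 = 6.981633
residual = y − ŷ = 6.9 − 6.981633 = -0.081633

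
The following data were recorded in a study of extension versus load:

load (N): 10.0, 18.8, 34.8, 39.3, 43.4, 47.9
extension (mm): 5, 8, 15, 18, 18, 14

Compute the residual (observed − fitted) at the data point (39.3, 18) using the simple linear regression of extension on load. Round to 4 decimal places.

n = 6, Σx = 194.2, Σy = 78, Σxy = 2881.6, Σx² = 7386.94
Sxx = Σx² − (Σx)²/n = 7386.94 − 6285.606667 = 1101.333333
Sxy = Σxy − (Σx)(Σy)/n = 2881.6 − 2524.6 = 357
b = Sxy/Sxx = 357/1101.333333 = 0.324153
a = ȳ − b·x̄ = 13 − 0.324153·32.366667 = 2.508263
ŷ(39.3) = 2.508263 + 0.324153·39.3 = 15.247458
residual = y − ŷ = 18 − 15.247458 = 2.752542

2.7525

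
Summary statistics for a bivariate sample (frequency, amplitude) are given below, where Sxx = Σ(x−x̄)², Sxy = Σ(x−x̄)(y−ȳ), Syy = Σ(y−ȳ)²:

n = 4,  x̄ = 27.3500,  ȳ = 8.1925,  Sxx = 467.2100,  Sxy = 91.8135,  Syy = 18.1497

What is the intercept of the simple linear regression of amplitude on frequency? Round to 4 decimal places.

b = Sxy/Sxx = 91.8135/467.21 = 0.196514
a = ȳ − b·x̄ = 8.1925 − 0.196514·27.35 = 2.817831

2.8178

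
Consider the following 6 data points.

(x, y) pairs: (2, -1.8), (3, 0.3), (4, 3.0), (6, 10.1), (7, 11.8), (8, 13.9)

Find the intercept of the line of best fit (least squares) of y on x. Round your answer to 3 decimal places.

n = 6, Σx = 30, Σy = 37.3, Σxy = 263.7, Σx² = 178
Sxx = Σx² − (Σx)²/n = 178 − 150 = 28
Sxy = Σxy − (Σx)(Σy)/n = 263.7 − 186.5 = 77.2
b = Sxy/Sxx = 77.2/28 = 2.757143
a = ȳ − b·x̄ = 6.216667 − 2.757143·5 = -7.569048

-7.569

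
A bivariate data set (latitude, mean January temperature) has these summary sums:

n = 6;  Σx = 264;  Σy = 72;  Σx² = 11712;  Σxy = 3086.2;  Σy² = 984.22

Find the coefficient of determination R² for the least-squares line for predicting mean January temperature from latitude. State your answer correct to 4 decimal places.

Sxx = Σx² − (Σx)²/n = 11712 − 11616 = 96
Sxy = Σxy − (Σx)(Σy)/n = 3086.2 − 3168 = -81.8
Syy = Σy² − (Σy)²/n = 984.22 − 864 = 120.22
R² = Sxy²/(Sxx·Syy) = (-81.8)²/(96·120.22) = 0.579774

0.5798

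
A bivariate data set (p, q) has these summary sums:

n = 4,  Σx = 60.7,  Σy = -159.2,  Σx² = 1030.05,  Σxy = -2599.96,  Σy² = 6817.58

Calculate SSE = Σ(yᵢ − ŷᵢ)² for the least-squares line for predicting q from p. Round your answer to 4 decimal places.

170.2698

Sxx = Σx² − (Σx)²/n = 1030.05 − 921.1225 = 108.9275
Sxy = Σxy − (Σx)(Σy)/n = -2599.96 − (-2415.86) = -184.1
Syy = Σy² − (Σy)²/n = 6817.58 − 6336.16 = 481.42
b = Sxy/Sxx = -184.1/108.9275 = -1.690115
SSE = Syy − b·Sxy = 481.42 − (-1.690115)·(-184.1) = 170.269831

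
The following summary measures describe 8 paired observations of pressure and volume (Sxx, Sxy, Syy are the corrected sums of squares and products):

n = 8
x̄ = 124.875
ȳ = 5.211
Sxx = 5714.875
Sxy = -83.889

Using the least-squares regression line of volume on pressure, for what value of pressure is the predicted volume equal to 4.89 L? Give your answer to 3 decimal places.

b = Sxy/Sxx = -83.889/5714.875 = -0.014679
a = ȳ − b·x̄ = 5.211 − (-0.014679)·124.875 = 7.044048
Set a + b·x = 4.89: x = (4.89 − 7.044048) / (-0.014679) = 146.742883

146.743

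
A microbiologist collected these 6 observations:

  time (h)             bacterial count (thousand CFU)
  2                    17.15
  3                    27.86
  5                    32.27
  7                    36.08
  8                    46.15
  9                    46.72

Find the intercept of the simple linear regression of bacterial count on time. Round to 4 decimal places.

n = 6, Σx = 34, Σy = 206.23, Σxy = 1321.47, Σx² = 232
Sxx = Σx² − (Σx)²/n = 232 − 192.666667 = 39.333333
Sxy = Σxy − (Σx)(Σy)/n = 1321.47 − 1168.636667 = 152.833333
b = Sxy/Sxx = 152.833333/39.333333 = 3.885593
a = ȳ − b·x̄ = 34.371667 − 3.885593·5.666667 = 12.353305

12.3533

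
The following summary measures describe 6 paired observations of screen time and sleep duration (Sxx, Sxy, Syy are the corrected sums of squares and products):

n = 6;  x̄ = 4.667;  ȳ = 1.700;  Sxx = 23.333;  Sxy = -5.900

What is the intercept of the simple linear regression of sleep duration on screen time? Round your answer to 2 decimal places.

2.88

b = Sxy/Sxx = -5.9/23.333 = -0.252861
a = ȳ − b·x̄ = 1.7 − (-0.252861)·4.667 = 2.880101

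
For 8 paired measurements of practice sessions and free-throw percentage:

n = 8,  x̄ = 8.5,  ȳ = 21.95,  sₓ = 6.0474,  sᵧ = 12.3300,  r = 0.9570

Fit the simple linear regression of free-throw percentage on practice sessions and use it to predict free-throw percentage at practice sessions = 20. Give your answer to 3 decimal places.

b = r · sᵧ/sₓ = 0.957 · 12.33/6.0474 = 1.951220
a = ȳ − b·x̄ = 21.95 − 1.951220·8.5 = 5.364627
ŷ(20) = a + b·20 = 5.364627 + 1.951220·20 = 44.389034

44.389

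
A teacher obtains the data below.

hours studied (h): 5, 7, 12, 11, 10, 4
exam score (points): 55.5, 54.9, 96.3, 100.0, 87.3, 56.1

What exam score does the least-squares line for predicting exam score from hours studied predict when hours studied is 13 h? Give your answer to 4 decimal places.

104.8967

n = 6, Σx = 49, Σy = 450.1, Σxy = 4014.8, Σx² = 455
Sxx = Σx² − (Σx)²/n = 455 − 400.166667 = 54.833333
Sxy = Σxy − (Σx)(Σy)/n = 4014.8 − 3675.816667 = 338.983333
b = Sxy/Sxx = 338.983333/54.833333 = 6.182067
a = ȳ − b·x̄ = 75.016667 − 6.182067·8.166667 = 24.529787
ŷ(13) = a + b·13 = 24.529787 + 6.182067·13 = 104.896657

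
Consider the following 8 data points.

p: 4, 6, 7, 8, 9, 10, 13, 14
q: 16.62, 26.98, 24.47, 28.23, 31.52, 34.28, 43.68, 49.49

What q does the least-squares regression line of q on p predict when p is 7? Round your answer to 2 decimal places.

26.18

n = 8, Σx = 71, Σy = 255.27, Σxy = 2512.67, Σx² = 711
Sxx = Σx² − (Σx)²/n = 711 − 630.125 = 80.875
Sxy = Σxy − (Σx)(Σy)/n = 2512.67 − 2265.52125 = 247.14875
b = Sxy/Sxx = 247.14875/80.875 = 3.055935
a = ȳ − b·x̄ = 31.90875 − 3.055935·8.875 = 4.787326
ŷ(7) = a + b·7 = 4.787326 + 3.055935·7 = 26.178872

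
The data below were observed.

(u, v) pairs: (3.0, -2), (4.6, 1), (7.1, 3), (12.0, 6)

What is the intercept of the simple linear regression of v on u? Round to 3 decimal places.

-3.545

n = 4, Σx = 26.7, Σy = 8, Σxy = 91.9, Σx² = 224.57
Sxx = Σx² − (Σx)²/n = 224.57 − 178.2225 = 46.3475
Sxy = Σxy − (Σx)(Σy)/n = 91.9 − 53.4 = 38.5
b = Sxy/Sxx = 38.5/46.3475 = 0.830681
a = ȳ − b·x̄ = 2 − 0.830681·6.675 = -3.544797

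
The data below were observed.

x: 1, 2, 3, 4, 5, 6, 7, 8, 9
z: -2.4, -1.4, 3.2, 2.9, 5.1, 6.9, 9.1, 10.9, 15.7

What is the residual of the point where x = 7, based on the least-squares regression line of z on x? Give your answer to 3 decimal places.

-0.626

n = 9, Σx = 45, Σy = 50, Σxy = 375.1, Σx² = 285
Sxx = Σx² − (Σx)²/n = 285 − 225 = 60
Sxy = Σxy − (Σx)(Σy)/n = 375.1 − 250 = 125.1
b = Sxy/Sxx = 125.1/60 = 2.085
a = ȳ − b·x̄ = 5.555556 − 2.085·5 = -4.869444
ŷ(7) = -4.869444 + 2.085·7 = 9.725556
residual = y − ŷ = 9.1 − 9.725556 = -0.625556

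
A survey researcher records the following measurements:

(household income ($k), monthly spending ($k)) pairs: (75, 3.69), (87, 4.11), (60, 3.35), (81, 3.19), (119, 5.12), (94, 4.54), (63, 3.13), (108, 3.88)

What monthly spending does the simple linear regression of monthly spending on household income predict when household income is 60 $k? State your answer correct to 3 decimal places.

3.158

n = 8, Σx = 687, Σy = 31.01, Σxy = 2745.98, Σx² = 61985
Sxx = Σx² − (Σx)²/n = 61985 − 58996.125 = 2988.875
Sxy = Σxy − (Σx)(Σy)/n = 2745.98 − 2662.98375 = 82.99625
b = Sxy/Sxx = 82.99625/2988.875 = 0.027768
a = ȳ − b·x̄ = 3.87625 − 0.027768·85.875 = 1.491639
ŷ(60) = a + b·60 = 1.491639 + 0.027768·60 = 3.157743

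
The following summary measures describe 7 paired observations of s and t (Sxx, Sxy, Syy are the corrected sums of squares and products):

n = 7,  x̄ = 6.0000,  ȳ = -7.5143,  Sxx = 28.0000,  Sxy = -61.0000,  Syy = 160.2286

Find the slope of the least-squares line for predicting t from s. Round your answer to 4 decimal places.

b = Sxy/Sxx = -61/28 = -2.178571

-2.1786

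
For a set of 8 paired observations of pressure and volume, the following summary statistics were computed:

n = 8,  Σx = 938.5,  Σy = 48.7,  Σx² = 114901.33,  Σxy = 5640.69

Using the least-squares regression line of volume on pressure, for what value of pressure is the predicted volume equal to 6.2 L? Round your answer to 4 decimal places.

Sxx = Σx² − (Σx)²/n = 114901.33 − 110097.78125 = 4803.54875
Sxy = Σxy − (Σx)(Σy)/n = 5640.69 − 5713.11875 = -72.42875
b = Sxy/Sxx = -72.42875/4803.54875 = -0.015078
a = ȳ − b·x̄ = 6.0875 − (-0.015078)·117.3125 = 7.856358
Set a + b·x = 6.2: x = (6.2 − 7.856358) / (-0.015078) = 109.851385

109.8514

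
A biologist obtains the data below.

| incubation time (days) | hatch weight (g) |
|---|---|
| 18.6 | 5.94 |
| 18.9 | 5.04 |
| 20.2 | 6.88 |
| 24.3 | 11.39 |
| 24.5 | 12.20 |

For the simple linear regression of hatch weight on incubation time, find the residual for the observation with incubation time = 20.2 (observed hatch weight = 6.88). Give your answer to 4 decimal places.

-0.1784

n = 5, Σx = 106.5, Σy = 41.45, Σxy = 920.393, Σx² = 2301.95
Sxx = Σx² − (Σx)²/n = 2301.95 − 2268.45 = 33.5
Sxy = Σxy − (Σx)(Σy)/n = 920.393 − 882.885 = 37.508
b = Sxy/Sxx = 37.508/33.5 = 1.119642
a = ȳ − b·x̄ = 8.29 − 1.119642·21.3 = -15.558370
ŷ(20.2) = -15.558370 + 1.119642·20.2 = 7.058394
residual = y − ŷ = 6.88 − 7.058394 = -0.178394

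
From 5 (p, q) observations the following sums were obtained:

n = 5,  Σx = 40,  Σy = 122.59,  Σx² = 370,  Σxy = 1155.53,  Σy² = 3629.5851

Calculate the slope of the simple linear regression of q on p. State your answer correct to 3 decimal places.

Sxx = Σx² − (Σx)²/n = 370 − 320 = 50
Sxy = Σxy − (Σx)(Σy)/n = 1155.53 − 980.72 = 174.81
b = Sxy/Sxx = 174.81/50 = 3.4962

3.496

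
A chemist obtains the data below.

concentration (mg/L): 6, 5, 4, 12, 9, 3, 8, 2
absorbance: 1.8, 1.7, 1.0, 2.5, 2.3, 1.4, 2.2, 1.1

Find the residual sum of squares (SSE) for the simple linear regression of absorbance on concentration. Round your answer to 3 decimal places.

0.277

n = 8, Σx = 49, Σy = 14, Σxy = 98, Σx² = 379, Σy² = 26.68
Sxx = Σx² − (Σx)²/n = 379 − 300.125 = 78.875
Sxy = Σxy − (Σx)(Σy)/n = 98 − 85.75 = 12.25
Syy = Σy² − (Σy)²/n = 26.68 − 24.5 = 2.18
b = Sxy/Sxx = 12.25/78.875 = 0.155309
SSE = Syy − b·Sxy = 2.18 − 0.155309·12.25 = 0.277464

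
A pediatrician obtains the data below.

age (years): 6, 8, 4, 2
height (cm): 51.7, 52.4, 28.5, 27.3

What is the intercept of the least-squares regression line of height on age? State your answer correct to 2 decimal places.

n = 4, Σx = 20, Σy = 159.9, Σxy = 898, Σx² = 120
Sxx = Σx² − (Σx)²/n = 120 − 100 = 20
Sxy = Σxy − (Σx)(Σy)/n = 898 − 799.5 = 98.5
b = Sxy/Sxx = 98.5/20 = 4.925
a = ȳ − b·x̄ = 39.975 − 4.925·5 = 15.35

15.35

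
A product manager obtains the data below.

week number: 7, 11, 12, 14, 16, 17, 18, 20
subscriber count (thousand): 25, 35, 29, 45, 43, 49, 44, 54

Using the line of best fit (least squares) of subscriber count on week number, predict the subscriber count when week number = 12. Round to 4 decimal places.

35.3396

n = 8, Σx = 115, Σy = 324, Σxy = 4931, Σx² = 1779
Sxx = Σx² − (Σx)²/n = 1779 − 1653.125 = 125.875
Sxy = Σxy − (Σx)(Σy)/n = 4931 − 4657.5 = 273.5
b = Sxy/Sxx = 273.5/125.875 = 2.172790
a = ȳ − b·x̄ = 40.5 − 2.172790·14.375 = 9.266137
ŷ(12) = a + b·12 = 9.266137 + 2.172790·12 = 35.339623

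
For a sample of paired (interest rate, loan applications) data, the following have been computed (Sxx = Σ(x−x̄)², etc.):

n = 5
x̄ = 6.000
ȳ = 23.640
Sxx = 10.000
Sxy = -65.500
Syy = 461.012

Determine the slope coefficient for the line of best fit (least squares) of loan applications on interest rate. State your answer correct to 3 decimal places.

-6.550

b = Sxy/Sxx = -65.5/10 = -6.55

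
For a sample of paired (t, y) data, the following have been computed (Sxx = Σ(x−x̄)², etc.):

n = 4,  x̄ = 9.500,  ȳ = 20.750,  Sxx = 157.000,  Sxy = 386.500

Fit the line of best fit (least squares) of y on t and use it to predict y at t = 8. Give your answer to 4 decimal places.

17.0573

b = Sxy/Sxx = 386.5/157 = 2.461783
a = ȳ − b·x̄ = 20.75 − 2.461783·9.5 = -2.636943
ŷ(8) = a + b·8 = -2.636943 + 2.461783·8 = 17.057325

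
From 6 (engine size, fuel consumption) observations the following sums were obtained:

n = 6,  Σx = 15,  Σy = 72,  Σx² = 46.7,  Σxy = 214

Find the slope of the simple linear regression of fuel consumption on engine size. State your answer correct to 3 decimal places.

3.696

Sxx = Σx² − (Σx)²/n = 46.7 − 37.5 = 9.2
Sxy = Σxy − (Σx)(Σy)/n = 214 − 180 = 34
b = Sxy/Sxx = 34/9.2 = 3.695652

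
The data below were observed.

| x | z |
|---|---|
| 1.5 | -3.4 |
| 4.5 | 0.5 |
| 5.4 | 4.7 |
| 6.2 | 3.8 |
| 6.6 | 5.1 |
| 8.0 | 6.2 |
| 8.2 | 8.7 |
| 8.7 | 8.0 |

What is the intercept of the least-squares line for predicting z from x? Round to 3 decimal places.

n = 8, Σx = 49.1, Σy = 33.6, Σxy = 270.29, Σx² = 340.59
Sxx = Σx² − (Σx)²/n = 340.59 − 301.35125 = 39.23875
Sxy = Σxy − (Σx)(Σy)/n = 270.29 − 206.22 = 64.07
b = Sxy/Sxx = 64.07/39.23875 = 1.632825
a = ȳ − b·x̄ = 4.2 − 1.632825·6.1375 = -5.821462

-5.821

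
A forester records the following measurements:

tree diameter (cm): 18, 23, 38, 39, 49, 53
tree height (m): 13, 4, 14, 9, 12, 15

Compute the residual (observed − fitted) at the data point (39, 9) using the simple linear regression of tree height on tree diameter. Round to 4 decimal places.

-2.4951

n = 6, Σx = 220, Σy = 67, Σxy = 2592, Σx² = 9028
Sxx = Σx² − (Σx)²/n = 9028 − 8066.666667 = 961.333333
Sxy = Σxy − (Σx)(Σy)/n = 2592 − 2456.666667 = 135.333333
b = Sxy/Sxx = 135.333333/961.333333 = 0.140777
a = ȳ − b·x̄ = 11.166667 − 0.140777·36.666667 = 6.004854
ŷ(39) = 6.004854 + 0.140777·39 = 11.495146
residual = y − ŷ = 9 − 11.495146 = -2.495146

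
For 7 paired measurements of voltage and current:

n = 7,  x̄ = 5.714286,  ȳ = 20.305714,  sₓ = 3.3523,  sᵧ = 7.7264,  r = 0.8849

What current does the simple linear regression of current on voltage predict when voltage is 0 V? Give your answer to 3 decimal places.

b = r · sᵧ/sₓ = 0.8849 · 7.7264/3.3523 = 2.039523
a = ȳ − b·x̄ = 20.305714 − 2.039523·5.714286 = 8.651299
ŷ(0) = a + b·0 = 8.651299 + 2.039523·0 = 8.651299

8.651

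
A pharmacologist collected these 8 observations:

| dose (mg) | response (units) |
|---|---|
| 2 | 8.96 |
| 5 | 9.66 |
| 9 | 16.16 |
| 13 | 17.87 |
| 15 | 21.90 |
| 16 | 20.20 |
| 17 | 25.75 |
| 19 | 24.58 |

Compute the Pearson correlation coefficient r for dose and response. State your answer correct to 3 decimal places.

0.969

n = 8, Σx = 96, Σy = 145.08, Σxy = 2000.44, Σx² = 1410, Σy² = 2908.9686
Sxx = Σx² − (Σx)²/n = 1410 − 1152 = 258
Sxy = Σxy − (Σx)(Σy)/n = 2000.44 − 1740.96 = 259.48
Syy = Σy² − (Σy)²/n = 2908.9686 − 2631.0258 = 277.9428
r = Sxy/√(Sxx·Syy) = 259.48/√(71709.2424) = 259.48/267.785814 = 0.968983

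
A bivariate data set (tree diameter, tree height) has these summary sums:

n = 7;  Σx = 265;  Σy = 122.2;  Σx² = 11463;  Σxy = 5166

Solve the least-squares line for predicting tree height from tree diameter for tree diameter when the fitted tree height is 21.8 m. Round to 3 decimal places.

Sxx = Σx² − (Σx)²/n = 11463 − 10032.142857 = 1430.857143
Sxy = Σxy − (Σx)(Σy)/n = 5166 − 4626.142857 = 539.857143
b = Sxy/Sxx = 539.857143/1430.857143 = 0.377296
a = ȳ − b·x̄ = 17.457143 − 0.377296·37.857143 = 3.173782
Set a + b·x = 21.8: x = (21.8 − 3.173782) / 0.377296 = 49.367610

49.368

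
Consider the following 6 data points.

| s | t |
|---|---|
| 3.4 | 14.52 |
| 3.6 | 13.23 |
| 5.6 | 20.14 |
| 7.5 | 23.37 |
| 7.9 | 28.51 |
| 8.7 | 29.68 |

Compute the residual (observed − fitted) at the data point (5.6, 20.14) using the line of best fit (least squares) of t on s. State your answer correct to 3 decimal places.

0.104

n = 6, Σx = 36.7, Σy = 129.45, Σxy = 868.5, Σx² = 250.23
Sxx = Σx² − (Σx)²/n = 250.23 − 224.481667 = 25.748333
Sxy = Σxy − (Σx)(Σy)/n = 868.5 − 791.8025 = 76.6975
b = Sxy/Sxx = 76.6975/25.748333 = 2.978736
a = ȳ − b·x̄ = 21.575 − 2.978736·6.116667 = 3.355062
ŷ(5.6) = 3.355062 + 2.978736·5.6 = 20.035986
residual = y − ŷ = 20.14 − 20.035986 = 0.104014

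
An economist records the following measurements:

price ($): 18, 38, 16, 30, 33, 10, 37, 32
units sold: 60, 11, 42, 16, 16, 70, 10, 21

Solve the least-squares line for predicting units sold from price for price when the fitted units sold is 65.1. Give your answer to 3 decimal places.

10.583

n = 8, Σx = 214, Σy = 246, Σxy = 4920, Σx² = 6506
Sxx = Σx² − (Σx)²/n = 6506 − 5724.5 = 781.5
Sxy = Σxy − (Σx)(Σy)/n = 4920 − 6580.5 = -1660.5
b = Sxy/Sxx = -1660.5/781.5 = -2.124760
a = ȳ − b·x̄ = 30.75 − (-2.124760)·26.75 = 87.587332
Set a + b·x = 65.1: x = (65.1 − 87.587332) / (-2.124760) = 10.583469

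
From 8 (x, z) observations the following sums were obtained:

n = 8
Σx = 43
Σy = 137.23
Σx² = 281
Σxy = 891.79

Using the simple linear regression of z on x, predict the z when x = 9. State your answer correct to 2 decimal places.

Sxx = Σx² − (Σx)²/n = 281 − 231.125 = 49.875
Sxy = Σxy − (Σx)(Σy)/n = 891.79 − 737.61125 = 154.17875
b = Sxy/Sxx = 154.17875/49.875 = 3.091303
a = ȳ − b·x̄ = 17.15375 − 3.091303·5.375 = 0.537995
ŷ(9) = a + b·9 = 0.537995 + 3.091303·9 = 28.359724

28.36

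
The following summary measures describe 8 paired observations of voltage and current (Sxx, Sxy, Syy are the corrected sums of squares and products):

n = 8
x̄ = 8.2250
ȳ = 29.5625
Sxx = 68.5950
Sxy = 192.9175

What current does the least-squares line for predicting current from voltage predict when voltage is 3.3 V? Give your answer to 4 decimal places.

15.7114

b = Sxy/Sxx = 192.9175/68.595 = 2.812413
a = ȳ − b·x̄ = 29.5625 − 2.812413·8.225 = 6.430399
ŷ(3.3) = a + b·3.3 = 6.430399 + 2.812413·3.3 = 15.711364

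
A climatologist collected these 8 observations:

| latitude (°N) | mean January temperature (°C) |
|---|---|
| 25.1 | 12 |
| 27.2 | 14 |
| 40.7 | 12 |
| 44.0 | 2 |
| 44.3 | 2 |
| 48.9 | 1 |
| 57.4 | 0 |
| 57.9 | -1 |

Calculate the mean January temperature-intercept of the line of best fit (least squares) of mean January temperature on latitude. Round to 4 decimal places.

n = 8, Σx = 345.5, Σy = 42, Σxy = 1338, Σx² = 15963.21
Sxx = Σx² − (Σx)²/n = 15963.21 − 14921.28125 = 1041.92875
Sxy = Σxy − (Σx)(Σy)/n = 1338 − 1813.875 = -475.875
b = Sxy/Sxx = -475.875/1041.92875 = -0.456725
a = ȳ − b·x̄ = 5.25 − (-0.456725)·43.1875 = 24.974815

24.9748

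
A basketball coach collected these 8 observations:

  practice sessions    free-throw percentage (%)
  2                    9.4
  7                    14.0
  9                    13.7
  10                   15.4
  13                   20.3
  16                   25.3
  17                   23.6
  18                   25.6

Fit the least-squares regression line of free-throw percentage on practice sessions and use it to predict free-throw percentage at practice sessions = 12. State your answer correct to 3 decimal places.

18.952

n = 8, Σx = 92, Σy = 147.3, Σxy = 1924.8, Σx² = 1272
Sxx = Σx² − (Σx)²/n = 1272 − 1058 = 214
Sxy = Σxy − (Σx)(Σy)/n = 1924.8 − 1693.95 = 230.85
b = Sxy/Sxx = 230.85/214 = 1.078738
a = ȳ − b·x̄ = 18.4125 − 1.078738·11.5 = 6.007009
ŷ(12) = a + b·12 = 6.007009 + 1.078738·12 = 18.951869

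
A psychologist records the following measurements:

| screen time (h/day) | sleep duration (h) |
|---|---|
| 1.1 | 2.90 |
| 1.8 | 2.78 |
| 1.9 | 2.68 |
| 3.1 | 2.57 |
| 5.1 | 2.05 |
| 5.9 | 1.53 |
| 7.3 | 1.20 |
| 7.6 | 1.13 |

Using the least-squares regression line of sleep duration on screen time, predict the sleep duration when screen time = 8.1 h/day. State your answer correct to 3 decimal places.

n = 8, Σx = 33.8, Σy = 16.84, Σxy = 58.083, Σx² = 189.54
Sxx = Σx² − (Σx)²/n = 189.54 − 142.805 = 46.735
Sxy = Σxy − (Σx)(Σy)/n = 58.083 − 71.149 = -13.066
b = Sxy/Sxx = -13.066/46.735 = -0.279576
a = ȳ − b·x̄ = 2.105 − (-0.279576)·4.225 = 3.286210
ŷ(8.1) = a + b·8.1 = 3.286210 + (-0.279576)·8.1 = 1.021642

1.022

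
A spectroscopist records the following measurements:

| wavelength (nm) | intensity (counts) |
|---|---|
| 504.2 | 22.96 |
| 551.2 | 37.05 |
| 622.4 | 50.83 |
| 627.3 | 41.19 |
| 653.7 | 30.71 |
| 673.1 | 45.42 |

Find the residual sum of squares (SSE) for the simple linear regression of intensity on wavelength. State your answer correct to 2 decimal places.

n = 6, Σx = 3631.9, Σy = 228.16, Σxy = 140120.8, Σx² = 2219313.43, Σy² = 9186.2496
Sxx = Σx² − (Σx)²/n = 2219313.43 − 2198449.601667 = 20863.828333
Sxy = Σxy − (Σx)(Σy)/n = 140120.8 − 138109.050667 = 2011.749333
Syy = Σy² − (Σy)²/n = 9186.2496 − 8676.164267 = 510.085333
b = Sxy/Sxx = 2011.749333/20863.828333 = 0.096423
SSE = Syy − b·Sxy = 510.085333 − 0.096423·2011.749333 = 316.106773

316.11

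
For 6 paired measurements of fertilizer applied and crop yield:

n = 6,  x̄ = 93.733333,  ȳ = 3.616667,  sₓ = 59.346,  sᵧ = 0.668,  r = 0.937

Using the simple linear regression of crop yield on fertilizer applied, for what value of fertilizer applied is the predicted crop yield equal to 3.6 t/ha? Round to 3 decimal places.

92.153

b = r · sᵧ/sₓ = 0.937 · 0.668/59.346 = 0.010547
a = ȳ − b·x̄ = 3.616667 − 0.010547·93.733333 = 2.628071
Set a + b·x = 3.6: x = (3.6 − 2.628071) / 0.010547 = 92.153057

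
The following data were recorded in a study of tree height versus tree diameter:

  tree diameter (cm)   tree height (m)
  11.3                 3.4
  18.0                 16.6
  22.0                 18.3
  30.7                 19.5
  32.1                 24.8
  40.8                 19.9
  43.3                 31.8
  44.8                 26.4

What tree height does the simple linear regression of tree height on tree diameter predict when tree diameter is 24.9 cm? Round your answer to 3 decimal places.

16.902

n = 8, Σx = 243, Σy = 160.7, Σxy = 5506.13, Σx² = 8455.16
Sxx = Σx² − (Σx)²/n = 8455.16 − 7381.125 = 1074.035
Sxy = Σxy − (Σx)(Σy)/n = 5506.13 − 4881.2625 = 624.8675
b = Sxy/Sxx = 624.8675/1074.035 = 0.581794
a = ȳ − b·x̄ = 20.0875 − 0.581794·30.375 = 2.415496
ŷ(24.9) = a + b·24.9 = 2.415496 + 0.581794·24.9 = 16.902176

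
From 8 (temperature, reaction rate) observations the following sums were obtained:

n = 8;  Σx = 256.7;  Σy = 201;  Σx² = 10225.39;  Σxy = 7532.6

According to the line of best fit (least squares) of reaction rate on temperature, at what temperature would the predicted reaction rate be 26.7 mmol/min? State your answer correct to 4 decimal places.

Sxx = Σx² − (Σx)²/n = 10225.39 − 8236.86125 = 1988.52875
Sxy = Σxy − (Σx)(Σy)/n = 7532.6 − 6449.5875 = 1083.0125
b = Sxy/Sxx = 1083.0125/1988.52875 = 0.544630
a = ȳ − b·x̄ = 25.125 − 0.544630·32.0875 = 7.649183
Set a + b·x = 26.7: x = (26.7 − 7.649183) / 0.544630 = 34.979371

34.9794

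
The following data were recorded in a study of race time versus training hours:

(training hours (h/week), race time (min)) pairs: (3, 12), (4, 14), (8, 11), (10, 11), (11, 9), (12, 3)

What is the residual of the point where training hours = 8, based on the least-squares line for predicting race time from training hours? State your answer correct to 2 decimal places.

1.00

n = 6, Σx = 48, Σy = 60, Σxy = 425, Σx² = 454
Sxx = Σx² − (Σx)²/n = 454 − 384 = 70
Sxy = Σxy − (Σx)(Σy)/n = 425 − 480 = -55
b = Sxy/Sxx = -55/70 = -0.785714
a = ȳ − b·x̄ = 10 − (-0.785714)·8 = 16.285714
ŷ(8) = 16.285714 + (-0.785714)·8 = 10
residual = y − ŷ = 11 − 10 = 1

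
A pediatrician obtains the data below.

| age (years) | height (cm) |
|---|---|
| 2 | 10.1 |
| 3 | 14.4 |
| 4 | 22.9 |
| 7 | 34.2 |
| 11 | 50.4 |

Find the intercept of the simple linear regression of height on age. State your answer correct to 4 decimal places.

n = 5, Σx = 27, Σy = 132, Σxy = 948.8, Σx² = 199
Sxx = Σx² − (Σx)²/n = 199 − 145.8 = 53.2
Sxy = Σxy − (Σx)(Σy)/n = 948.8 − 712.8 = 236
b = Sxy/Sxx = 236/53.2 = 4.436090
a = ȳ − b·x̄ = 26.4 − 4.436090·5.4 = 2.445113

2.4451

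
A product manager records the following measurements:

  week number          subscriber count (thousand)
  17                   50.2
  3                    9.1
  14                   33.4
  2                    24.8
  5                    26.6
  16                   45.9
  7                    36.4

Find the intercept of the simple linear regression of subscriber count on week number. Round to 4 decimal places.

15.3958

n = 7, Σx = 64, Σy = 226.4, Σxy = 2520.1, Σx² = 828
Sxx = Σx² − (Σx)²/n = 828 − 585.142857 = 242.857143
Sxy = Σxy − (Σx)(Σy)/n = 2520.1 − 2069.942857 = 450.157143
b = Sxy/Sxx = 450.157143/242.857143 = 1.853588
a = ȳ − b·x̄ = 32.342857 − 1.853588·9.142857 = 15.395765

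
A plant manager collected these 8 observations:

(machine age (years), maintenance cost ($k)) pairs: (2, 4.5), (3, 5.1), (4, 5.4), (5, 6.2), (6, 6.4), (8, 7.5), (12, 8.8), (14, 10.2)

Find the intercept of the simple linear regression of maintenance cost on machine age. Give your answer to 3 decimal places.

n = 8, Σx = 54, Σy = 54.1, Σxy = 423.7, Σx² = 494
Sxx = Σx² − (Σx)²/n = 494 − 364.5 = 129.5
Sxy = Σxy − (Σx)(Σy)/n = 423.7 − 365.175 = 58.525
b = Sxy/Sxx = 58.525/129.5 = 0.451931
a = ȳ − b·x̄ = 6.7625 − 0.451931·6.75 = 3.711969

3.712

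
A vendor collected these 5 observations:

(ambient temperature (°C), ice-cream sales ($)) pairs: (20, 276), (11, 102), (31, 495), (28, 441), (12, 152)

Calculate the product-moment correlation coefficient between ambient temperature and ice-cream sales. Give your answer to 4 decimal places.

0.9975

n = 5, Σx = 102, Σy = 1466, Σxy = 36159, Σx² = 2410, Σy² = 549190
Sxx = Σx² − (Σx)²/n = 2410 − 2080.8 = 329.2
Sxy = Σxy − (Σx)(Σy)/n = 36159 − 29906.4 = 6252.6
Syy = Σy² − (Σy)²/n = 549190 − 429831.2 = 119358.8
r = Sxy/√(Sxx·Syy) = 6252.6/√(39292916.96) = 6252.6/6268.406254 = 0.997478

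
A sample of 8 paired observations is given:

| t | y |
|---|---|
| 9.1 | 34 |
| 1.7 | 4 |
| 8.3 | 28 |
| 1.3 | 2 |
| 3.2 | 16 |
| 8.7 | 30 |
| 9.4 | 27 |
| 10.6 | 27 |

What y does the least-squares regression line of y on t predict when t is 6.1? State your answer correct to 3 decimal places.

n = 8, Σx = 52.3, Σy = 168, Σxy = 1403.4, Σx² = 442.93
Sxx = Σx² − (Σx)²/n = 442.93 − 341.91125 = 101.01875
Sxy = Σxy − (Σx)(Σy)/n = 1403.4 − 1098.3 = 305.1
b = Sxy/Sxx = 305.1/101.01875 = 3.020231
a = ȳ − b·x̄ = 21 − 3.020231·6.5375 = 1.255237
ŷ(6.1) = a + b·6.1 = 1.255237 + 3.020231·6.1 = 19.678649

19.679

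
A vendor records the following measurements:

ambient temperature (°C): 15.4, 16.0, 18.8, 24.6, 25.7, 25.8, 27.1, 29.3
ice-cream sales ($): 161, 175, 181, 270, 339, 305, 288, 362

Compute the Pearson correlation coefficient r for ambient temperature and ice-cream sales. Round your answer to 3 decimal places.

n = 8, Σx = 182.7, Σy = 2081, Σxy = 50316.9, Σx² = 4370.79, Σy² = 584141
Sxx = Σx² − (Σx)²/n = 4370.79 − 4172.41125 = 198.37875
Sxy = Σxy − (Σx)(Σy)/n = 50316.9 − 47524.8375 = 2792.0625
Syy = Σy² − (Σy)²/n = 584141 − 541320.125 = 42820.875
r = Sxy/√(Sxx·Syy) = 2792.0625/√(8494751.656406) = 2792.0625/2914.575725 = 0.957965

0.958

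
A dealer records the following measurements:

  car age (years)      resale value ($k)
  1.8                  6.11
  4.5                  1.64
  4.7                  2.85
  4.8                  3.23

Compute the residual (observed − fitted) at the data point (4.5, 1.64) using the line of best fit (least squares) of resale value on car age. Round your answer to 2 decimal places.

-1.17

n = 4, Σx = 15.8, Σy = 13.83, Σxy = 47.277, Σx² = 68.62
Sxx = Σx² − (Σx)²/n = 68.62 − 62.41 = 6.21
Sxy = Σxy − (Σx)(Σy)/n = 47.277 − 54.6285 = -7.3515
b = Sxy/Sxx = -7.3515/6.21 = -1.183816
a = ȳ − b·x̄ = 3.4575 − (-1.183816)·3.95 = 8.133575
ŷ(4.5) = 8.133575 + (-1.183816)·4.5 = 2.806401
residual = y − ŷ = 1.64 − 2.806401 = -1.166401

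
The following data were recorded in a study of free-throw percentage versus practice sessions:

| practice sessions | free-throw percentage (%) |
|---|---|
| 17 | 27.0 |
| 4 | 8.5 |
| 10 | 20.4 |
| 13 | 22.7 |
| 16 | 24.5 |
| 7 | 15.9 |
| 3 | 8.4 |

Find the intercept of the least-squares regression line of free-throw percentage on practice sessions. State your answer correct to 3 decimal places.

n = 7, Σx = 70, Σy = 127.4, Σxy = 1520.6, Σx² = 888
Sxx = Σx² − (Σx)²/n = 888 − 700 = 188
Sxy = Σxy − (Σx)(Σy)/n = 1520.6 − 1274 = 246.6
b = Sxy/Sxx = 246.6/188 = 1.311702
a = ȳ − b·x̄ = 18.2 − 1.311702·10 = 5.082979

5.083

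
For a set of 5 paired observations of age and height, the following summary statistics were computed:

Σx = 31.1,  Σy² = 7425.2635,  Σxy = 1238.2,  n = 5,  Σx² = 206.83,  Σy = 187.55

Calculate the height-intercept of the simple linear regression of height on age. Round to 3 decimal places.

Sxx = Σx² − (Σx)²/n = 206.83 − 193.442 = 13.388
Sxy = Σxy − (Σx)(Σy)/n = 1238.2 − 1166.561 = 71.639
b = Sxy/Sxx = 71.639/13.388 = 5.350986
a = ȳ − b·x̄ = 37.51 − 5.350986·6.22 = 4.226867

4.227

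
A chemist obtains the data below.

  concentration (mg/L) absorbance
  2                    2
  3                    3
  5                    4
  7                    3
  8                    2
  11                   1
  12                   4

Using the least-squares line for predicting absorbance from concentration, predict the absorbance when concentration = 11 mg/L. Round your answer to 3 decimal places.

2.653

n = 7, Σx = 48, Σy = 19, Σxy = 129, Σx² = 416
Sxx = Σx² − (Σx)²/n = 416 − 329.142857 = 86.857143
Sxy = Σxy − (Σx)(Σy)/n = 129 − 130.285714 = -1.285714
b = Sxy/Sxx = -1.285714/86.857143 = -0.014803
a = ȳ − b·x̄ = 2.714286 − (-0.014803)·6.857143 = 2.815789
ŷ(11) = a + b·11 = 2.815789 + (-0.014803)·11 = 2.652961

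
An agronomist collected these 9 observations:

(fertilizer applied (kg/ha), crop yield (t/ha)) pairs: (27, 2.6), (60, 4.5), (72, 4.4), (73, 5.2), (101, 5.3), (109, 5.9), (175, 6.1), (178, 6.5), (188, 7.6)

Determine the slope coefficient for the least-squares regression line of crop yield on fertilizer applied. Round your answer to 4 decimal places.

n = 9, Σx = 983, Σy = 48.1, Σxy = 5868.3, Σx² = 134577
Sxx = Σx² − (Σx)²/n = 134577 − 107365.444444 = 27211.555556
Sxy = Σxy − (Σx)(Σy)/n = 5868.3 − 5253.588889 = 614.711111
b = Sxy/Sxx = 614.711111/27211.555556 = 0.022590

0.0226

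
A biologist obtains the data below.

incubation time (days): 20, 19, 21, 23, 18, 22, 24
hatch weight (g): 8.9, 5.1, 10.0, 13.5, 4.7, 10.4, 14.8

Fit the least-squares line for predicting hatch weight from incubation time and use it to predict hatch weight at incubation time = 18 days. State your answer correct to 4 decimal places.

4.4214

n = 7, Σx = 147, Σy = 67.4, Σxy = 1464, Σx² = 3115
Sxx = Σx² − (Σx)²/n = 3115 − 3087 = 28
Sxy = Σxy − (Σx)(Σy)/n = 1464 − 1415.4 = 48.6
b = Sxy/Sxx = 48.6/28 = 1.735714
a = ȳ − b·x̄ = 9.628571 − 1.735714·21 = -26.821429
ŷ(18) = a + b·18 = -26.821429 + 1.735714·18 = 4.421429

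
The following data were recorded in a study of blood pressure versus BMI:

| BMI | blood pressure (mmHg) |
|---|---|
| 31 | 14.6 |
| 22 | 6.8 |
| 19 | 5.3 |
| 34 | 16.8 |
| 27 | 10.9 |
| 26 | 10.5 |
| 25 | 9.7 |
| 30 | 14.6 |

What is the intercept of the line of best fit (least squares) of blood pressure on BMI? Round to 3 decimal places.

-10.537

n = 8, Σx = 214, Σy = 89.2, Σxy = 2521.9, Σx² = 5892
Sxx = Σx² − (Σx)²/n = 5892 − 5724.5 = 167.5
Sxy = Σxy − (Σx)(Σy)/n = 2521.9 − 2386.1 = 135.8
b = Sxy/Sxx = 135.8/167.5 = 0.810746
a = ȳ − b·x̄ = 11.15 − 0.810746·26.75 = -10.537463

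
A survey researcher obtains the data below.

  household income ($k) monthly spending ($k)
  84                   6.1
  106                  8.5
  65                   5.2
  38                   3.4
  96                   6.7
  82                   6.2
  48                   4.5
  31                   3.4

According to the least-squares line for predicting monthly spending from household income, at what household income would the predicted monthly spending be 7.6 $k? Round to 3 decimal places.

n = 8, Σx = 550, Σy = 44, Σxy = 3353.6, Σx² = 43166
Sxx = Σx² − (Σx)²/n = 43166 − 37812.5 = 5353.5
Sxy = Σxy − (Σx)(Σy)/n = 3353.6 − 3025 = 328.6
b = Sxy/Sxx = 328.6/5353.5 = 0.061380
a = ȳ − b·x̄ = 5.5 − 0.061380·68.75 = 1.280097
Set a + b·x = 7.6: x = (7.6 − 1.280097) / 0.061380 = 102.962873

102.963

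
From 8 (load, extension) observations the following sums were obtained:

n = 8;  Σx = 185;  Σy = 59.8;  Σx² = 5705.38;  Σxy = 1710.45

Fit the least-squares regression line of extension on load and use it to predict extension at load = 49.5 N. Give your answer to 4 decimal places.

13.5284

Sxx = Σx² − (Σx)²/n = 5705.38 − 4278.125 = 1427.255
Sxy = Σxy − (Σx)(Σy)/n = 1710.45 − 1382.875 = 327.575
b = Sxy/Sxx = 327.575/1427.255 = 0.229514
a = ȳ − b·x̄ = 7.475 − 0.229514·23.125 = 2.167489
ŷ(49.5) = a + b·49.5 = 2.167489 + 0.229514·49.5 = 13.528432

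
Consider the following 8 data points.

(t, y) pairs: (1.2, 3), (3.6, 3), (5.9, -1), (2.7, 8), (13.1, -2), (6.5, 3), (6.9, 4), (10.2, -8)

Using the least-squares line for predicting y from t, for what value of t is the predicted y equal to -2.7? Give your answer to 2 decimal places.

10.85

n = 8, Σx = 50.1, Σy = 10, Σxy = -30.6, Σx² = 422.01
Sxx = Σx² − (Σx)²/n = 422.01 − 313.75125 = 108.25875
Sxy = Σxy − (Σx)(Σy)/n = -30.6 − 62.625 = -93.225
b = Sxy/Sxx = -93.225/108.25875 = -0.861131
a = ȳ − b·x̄ = 1.25 − (-0.861131)·6.2625 = 6.642835
Set a + b·x = -2.7: x = (-2.7 − 6.642835) / (-0.861131) = 10.849489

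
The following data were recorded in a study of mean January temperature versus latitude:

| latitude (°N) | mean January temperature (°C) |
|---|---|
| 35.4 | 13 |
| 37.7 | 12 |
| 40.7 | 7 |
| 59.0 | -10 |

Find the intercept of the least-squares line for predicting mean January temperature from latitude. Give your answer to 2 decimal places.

48.19

n = 4, Σx = 172.8, Σy = 22, Σxy = 607.5, Σx² = 7811.94
Sxx = Σx² − (Σx)²/n = 7811.94 − 7464.96 = 346.98
Sxy = Σxy − (Σx)(Σy)/n = 607.5 − 950.4 = -342.9
b = Sxy/Sxx = -342.9/346.98 = -0.988241
a = ȳ − b·x̄ = 5.5 − (-0.988241)·43.2 = 48.192028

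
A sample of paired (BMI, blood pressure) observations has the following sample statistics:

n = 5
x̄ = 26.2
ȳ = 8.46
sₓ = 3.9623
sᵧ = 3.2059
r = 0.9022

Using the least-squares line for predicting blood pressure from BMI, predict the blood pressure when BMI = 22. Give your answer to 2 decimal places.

5.39

b = r · sᵧ/sₓ = 0.9022 · 3.2059/3.9623 = 0.729971
a = ȳ − b·x̄ = 8.46 − 0.729971·26.2 = -10.665233
ŷ(22) = a + b·22 = -10.665233 + 0.729971·22 = 5.394123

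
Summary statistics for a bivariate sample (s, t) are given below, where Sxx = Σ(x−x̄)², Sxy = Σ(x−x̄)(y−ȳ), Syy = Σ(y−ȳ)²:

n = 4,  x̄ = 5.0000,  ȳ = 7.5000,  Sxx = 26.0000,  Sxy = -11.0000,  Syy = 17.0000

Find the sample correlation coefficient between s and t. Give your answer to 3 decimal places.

-0.523

r = Sxy/√(Sxx·Syy) = -11/√(442) = -11/21.023796 = -0.523217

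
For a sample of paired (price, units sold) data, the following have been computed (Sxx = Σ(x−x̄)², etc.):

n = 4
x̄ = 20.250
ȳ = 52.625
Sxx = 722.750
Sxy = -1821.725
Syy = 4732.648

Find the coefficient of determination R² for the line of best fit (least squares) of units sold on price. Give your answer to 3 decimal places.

0.970

R² = Sxy²/(Sxx·Syy) = (-1821.725)²/(722.75·4732.648) = 0.970227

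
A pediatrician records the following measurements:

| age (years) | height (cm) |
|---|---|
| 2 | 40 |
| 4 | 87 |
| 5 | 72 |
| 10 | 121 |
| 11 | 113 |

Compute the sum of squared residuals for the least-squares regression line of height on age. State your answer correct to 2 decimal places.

n = 5, Σx = 32, Σy = 433, Σxy = 3241, Σx² = 266, Σy² = 41763
Sxx = Σx² − (Σx)²/n = 266 − 204.8 = 61.2
Sxy = Σxy − (Σx)(Σy)/n = 3241 − 2771.2 = 469.8
Syy = Σy² − (Σy)²/n = 41763 − 37497.8 = 4265.2
b = Sxy/Sxx = 469.8/61.2 = 7.676471
SSE = Syy − b·Sxy = 4265.2 − 7.676471·469.8 = 658.794118

658.79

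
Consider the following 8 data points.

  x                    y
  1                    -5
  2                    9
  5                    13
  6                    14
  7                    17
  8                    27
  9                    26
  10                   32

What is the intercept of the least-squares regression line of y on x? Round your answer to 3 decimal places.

-4.458

n = 8, Σx = 48, Σy = 133, Σxy = 1051, Σx² = 360
Sxx = Σx² − (Σx)²/n = 360 − 288 = 72
Sxy = Σxy − (Σx)(Σy)/n = 1051 − 798 = 253
b = Sxy/Sxx = 253/72 = 3.513889
a = ȳ − b·x̄ = 16.625 − 3.513889·6 = -4.458333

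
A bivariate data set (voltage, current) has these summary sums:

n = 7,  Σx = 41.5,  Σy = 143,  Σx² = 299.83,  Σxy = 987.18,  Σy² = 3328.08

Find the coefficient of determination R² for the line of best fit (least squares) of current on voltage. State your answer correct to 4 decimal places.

0.8879

Sxx = Σx² − (Σx)²/n = 299.83 − 246.035714 = 53.794286
Sxy = Σxy − (Σx)(Σy)/n = 987.18 − 847.785714 = 139.394286
Syy = Σy² − (Σy)²/n = 3328.08 − 2921.285714 = 406.794286
R² = Sxy²/(Sxx·Syy) = (139.394286)²/(53.794286·406.794286) = 0.887930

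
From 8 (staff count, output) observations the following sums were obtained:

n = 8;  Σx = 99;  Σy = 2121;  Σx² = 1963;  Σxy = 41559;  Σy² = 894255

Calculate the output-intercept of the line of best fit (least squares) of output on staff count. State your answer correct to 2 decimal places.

Sxx = Σx² − (Σx)²/n = 1963 − 1225.125 = 737.875
Sxy = Σxy − (Σx)(Σy)/n = 41559 − 26247.375 = 15311.625
b = Sxy/Sxx = 15311.625/737.875 = 20.750974
a = ȳ − b·x̄ = 265.125 − 20.750974·12.375 = 8.331696

8.33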